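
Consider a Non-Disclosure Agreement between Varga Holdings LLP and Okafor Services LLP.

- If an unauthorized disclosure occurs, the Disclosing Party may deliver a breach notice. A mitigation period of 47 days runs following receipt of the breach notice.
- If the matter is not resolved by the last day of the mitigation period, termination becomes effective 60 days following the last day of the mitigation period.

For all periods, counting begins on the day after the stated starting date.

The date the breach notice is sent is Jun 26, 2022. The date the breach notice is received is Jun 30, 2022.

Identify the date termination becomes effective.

Oct 15, 2022

Adding 47 calendar days to Jun 30, 2022 gives Aug 16, 2022, which is the last day of the mitigation period.
Adding 60 calendar days to Aug 16, 2022 gives Oct 15, 2022, which is the date termination becomes effective.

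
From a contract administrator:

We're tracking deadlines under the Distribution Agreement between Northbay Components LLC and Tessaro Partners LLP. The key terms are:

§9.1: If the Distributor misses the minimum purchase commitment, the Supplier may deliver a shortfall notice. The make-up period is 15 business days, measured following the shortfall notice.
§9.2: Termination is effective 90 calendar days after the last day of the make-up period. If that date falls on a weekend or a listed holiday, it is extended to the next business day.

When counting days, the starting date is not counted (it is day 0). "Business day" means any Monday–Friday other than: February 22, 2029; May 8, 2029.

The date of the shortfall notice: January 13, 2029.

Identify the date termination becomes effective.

From Saturday, January 13, 2029, 15 business days (Jan 15, Jan 16, Jan 17, Jan 18, …, Jan 31, Feb 1, Feb 2, skipping weekends) brings us to Friday, February 2, 2029, which is the last day of the make-up period.
The date termination becomes effective: 90 calendar days after February 2, 2029 is May 3, 2029. May 3, 2029 is a Thursday and is not a listed holiday, so no roll-forward applies.

May 3, 2029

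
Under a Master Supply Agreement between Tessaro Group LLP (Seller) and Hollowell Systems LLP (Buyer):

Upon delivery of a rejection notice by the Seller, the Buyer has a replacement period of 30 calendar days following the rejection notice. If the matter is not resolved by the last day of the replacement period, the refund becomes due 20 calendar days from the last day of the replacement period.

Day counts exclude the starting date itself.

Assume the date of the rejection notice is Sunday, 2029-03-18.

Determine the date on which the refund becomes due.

2029-05-07

Adding 30 calendar days to 2029-03-18 gives 2029-04-17, which is the last day of the replacement period.
Adding 20 calendar days to 2029-04-17 gives 2029-05-07, which is the date on which the refund becomes due.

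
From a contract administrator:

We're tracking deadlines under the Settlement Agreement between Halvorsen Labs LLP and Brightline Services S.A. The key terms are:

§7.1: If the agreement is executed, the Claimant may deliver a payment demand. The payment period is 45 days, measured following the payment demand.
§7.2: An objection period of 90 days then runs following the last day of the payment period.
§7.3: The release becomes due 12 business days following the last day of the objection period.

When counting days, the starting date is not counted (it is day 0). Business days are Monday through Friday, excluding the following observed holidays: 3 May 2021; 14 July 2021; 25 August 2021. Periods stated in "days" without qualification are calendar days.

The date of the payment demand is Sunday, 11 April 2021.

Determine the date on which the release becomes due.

10 September 2021

The last day of the payment period: 11 April 2021 + 45 days = 26 May 2021.
The last day of the objection period: 26 May 2021 + 90 days = 24 August 2021.
The date on which the release becomes due: counting 12 business days from Tuesday, 24 August 2021 (Aug 26, Aug 27, Aug 30, Aug 31, …, Sep 8, Sep 9, Sep 10, skipping weekends and the listed holiday on Aug 25) reaches Friday, 10 September 2021.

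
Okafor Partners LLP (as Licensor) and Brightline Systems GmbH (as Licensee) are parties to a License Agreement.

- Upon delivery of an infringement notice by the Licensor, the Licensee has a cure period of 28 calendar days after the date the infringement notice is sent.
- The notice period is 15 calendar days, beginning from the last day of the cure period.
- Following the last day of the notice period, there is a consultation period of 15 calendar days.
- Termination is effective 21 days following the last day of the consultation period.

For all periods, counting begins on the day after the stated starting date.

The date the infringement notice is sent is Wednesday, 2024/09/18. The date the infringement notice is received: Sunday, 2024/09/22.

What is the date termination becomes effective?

2024/12/06

Adding 28 calendar days to 2024/09/18 gives 2024/10/16, which is the last day of the cure period.
Adding 15 calendar days to 2024/10/16 gives 2024/10/31, which is the last day of the notice period.
Adding 15 calendar days to 2024/10/31 gives 2024/11/15, which is the last day of the consultation period.
The date termination becomes effective: 21 calendar days after 2024/11/15 is 2024/12/06.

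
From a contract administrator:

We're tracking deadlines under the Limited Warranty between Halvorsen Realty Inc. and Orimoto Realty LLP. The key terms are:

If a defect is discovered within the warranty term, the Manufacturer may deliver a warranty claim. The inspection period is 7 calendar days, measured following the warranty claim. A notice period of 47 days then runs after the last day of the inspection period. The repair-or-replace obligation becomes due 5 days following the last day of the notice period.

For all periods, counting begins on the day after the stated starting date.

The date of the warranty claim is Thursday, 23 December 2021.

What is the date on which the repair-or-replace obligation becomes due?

Adding 7 calendar days to 23 December 2021 gives 30 December 2021, which is the last day of the inspection period.
Adding 47 calendar days to 30 December 2021 gives 15 February 2022, which is the last day of the notice period.
Adding 5 calendar days to 15 February 2022 gives 20 February 2022, which is the date on which the repair-or-replace obligation becomes due.

20 February 2022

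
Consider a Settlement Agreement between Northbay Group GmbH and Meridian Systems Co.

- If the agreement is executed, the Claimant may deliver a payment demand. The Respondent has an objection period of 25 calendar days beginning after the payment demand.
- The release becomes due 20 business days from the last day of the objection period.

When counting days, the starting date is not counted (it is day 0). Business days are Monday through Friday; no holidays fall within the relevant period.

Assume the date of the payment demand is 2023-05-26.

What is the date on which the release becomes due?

2023-07-18

The last day of the objection period: 2023-05-26 + 25 days = 2023-06-20.
The date on which the release becomes due: 20 business days after Tuesday, 2023-06-20, skipping weekends — Jun 21, Jun 22, Jun 23, Jun 26, …, Jul 14, Jul 17, Jul 18 — lands on Tuesday, 2023-07-18.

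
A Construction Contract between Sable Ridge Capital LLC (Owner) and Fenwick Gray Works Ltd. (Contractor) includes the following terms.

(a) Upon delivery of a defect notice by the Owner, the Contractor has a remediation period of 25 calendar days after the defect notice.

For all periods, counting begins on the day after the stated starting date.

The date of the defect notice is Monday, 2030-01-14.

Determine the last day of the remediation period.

The last day of the remediation period: 25 calendar days after 2030-01-14 is 2030-02-08.

2030-02-08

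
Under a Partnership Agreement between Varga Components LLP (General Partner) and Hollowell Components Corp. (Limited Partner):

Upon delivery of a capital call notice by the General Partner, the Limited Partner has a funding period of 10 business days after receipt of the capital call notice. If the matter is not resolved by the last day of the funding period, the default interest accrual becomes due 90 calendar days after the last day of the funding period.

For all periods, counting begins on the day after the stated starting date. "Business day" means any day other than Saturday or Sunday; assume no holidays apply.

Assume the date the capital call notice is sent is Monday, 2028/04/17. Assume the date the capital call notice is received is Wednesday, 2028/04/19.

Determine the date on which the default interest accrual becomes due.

From Wednesday, 2028/04/19, 10 business days (Apr 20, Apr 21, Apr 24, Apr 25, Apr 26, Apr 27, Apr 28, May 1, May 2, May 3, skipping weekends) brings us to Wednesday, 2028/05/03, which is the last day of the funding period.
The date on which the default interest accrual becomes due: 2028/05/03 + 90 days = 2028/08/01.

2028/08/01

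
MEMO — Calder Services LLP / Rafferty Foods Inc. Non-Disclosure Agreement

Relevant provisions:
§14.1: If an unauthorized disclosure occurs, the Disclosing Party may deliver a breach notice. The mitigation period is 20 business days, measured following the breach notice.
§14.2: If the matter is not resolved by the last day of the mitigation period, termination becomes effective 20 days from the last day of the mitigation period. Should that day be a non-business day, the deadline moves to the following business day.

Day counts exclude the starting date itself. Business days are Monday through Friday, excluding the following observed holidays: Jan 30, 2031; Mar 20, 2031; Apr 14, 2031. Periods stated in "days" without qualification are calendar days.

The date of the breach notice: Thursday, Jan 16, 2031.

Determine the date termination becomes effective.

The last day of the mitigation period: 20 business days after Thursday, Jan 16, 2031, skipping weekends and the listed holiday on Jan 30 — Jan 17, Jan 20, Jan 21, Jan 22, …, Feb 12, Feb 13, Feb 14 — lands on Friday, Feb 14, 2031.
Adding 20 calendar days to Feb 14, 2031 gives Mar 6, 2031, which is the date termination becomes effective. Mar 6, 2031 is a Thursday and is not a listed holiday, so no roll-forward applies.

Mar 6, 2031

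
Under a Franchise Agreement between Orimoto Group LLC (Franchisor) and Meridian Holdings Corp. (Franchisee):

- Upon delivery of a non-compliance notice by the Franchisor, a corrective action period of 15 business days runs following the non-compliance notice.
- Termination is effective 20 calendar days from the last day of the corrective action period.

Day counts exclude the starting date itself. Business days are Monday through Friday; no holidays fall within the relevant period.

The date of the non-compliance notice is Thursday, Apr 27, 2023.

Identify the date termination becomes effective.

The last day of the corrective action period: counting 15 business days from Thursday, Apr 27, 2023 (Apr 28, May 1, May 2, May 3, …, May 16, May 17, May 18, skipping weekends) reaches Thursday, May 18, 2023.
The date termination becomes effective: 20 calendar days after May 18, 2023 is Jun 7, 2023.

Jun 7, 2023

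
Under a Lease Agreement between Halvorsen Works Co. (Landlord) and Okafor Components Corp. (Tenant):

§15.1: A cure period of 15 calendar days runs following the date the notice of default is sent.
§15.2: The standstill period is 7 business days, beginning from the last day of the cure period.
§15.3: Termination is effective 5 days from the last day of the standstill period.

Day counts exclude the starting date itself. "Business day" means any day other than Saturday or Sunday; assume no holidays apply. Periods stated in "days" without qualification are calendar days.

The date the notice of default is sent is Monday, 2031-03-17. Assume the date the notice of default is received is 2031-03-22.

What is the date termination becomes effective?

2031-04-15

Adding 15 calendar days to 2031-03-17 gives 2031-04-01, which is the last day of the cure period.
The last day of the standstill period: 7 business days after Tuesday, 2031-04-01, skipping weekends — Apr 2, Apr 3, Apr 4, Apr 7, Apr 8, Apr 9, Apr 10 — lands on Thursday, 2031-04-10.
The date termination becomes effective: 5 calendar days after 2031-04-10 is 2031-04-15.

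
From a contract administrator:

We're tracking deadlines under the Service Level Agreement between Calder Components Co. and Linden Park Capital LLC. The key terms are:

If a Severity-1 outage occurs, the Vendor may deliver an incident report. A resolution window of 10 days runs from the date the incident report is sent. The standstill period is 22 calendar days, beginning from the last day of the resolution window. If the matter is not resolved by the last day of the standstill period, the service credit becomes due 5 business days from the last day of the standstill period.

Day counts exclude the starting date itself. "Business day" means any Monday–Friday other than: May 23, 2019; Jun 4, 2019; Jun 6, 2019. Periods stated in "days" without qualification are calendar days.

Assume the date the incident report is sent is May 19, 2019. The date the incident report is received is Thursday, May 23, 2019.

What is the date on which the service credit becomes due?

Adding 10 calendar days to May 19, 2019 gives May 29, 2019, which is the last day of the resolution window.
Adding 22 calendar days to May 29, 2019 gives Jun 20, 2019, which is the last day of the standstill period.
The date on which the service credit becomes due: 5 business days after Thursday, Jun 20, 2019, skipping weekends — Jun 21, Jun 24, Jun 25, Jun 26, Jun 27 — lands on Thursday, Jun 27, 2019.

Jun 27, 2019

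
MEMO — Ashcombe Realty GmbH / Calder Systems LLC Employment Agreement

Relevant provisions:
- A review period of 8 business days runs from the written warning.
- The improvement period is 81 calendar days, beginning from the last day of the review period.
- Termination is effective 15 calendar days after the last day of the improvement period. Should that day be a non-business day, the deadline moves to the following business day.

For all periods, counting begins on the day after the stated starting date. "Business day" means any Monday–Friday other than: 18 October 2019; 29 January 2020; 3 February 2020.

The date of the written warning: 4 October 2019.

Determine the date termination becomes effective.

The last day of the review period: 8 business days after Friday, 4 October 2019, skipping weekends — Oct 7, Oct 8, Oct 9, Oct 10, Oct 11, Oct 14, Oct 15, Oct 16 — lands on Wednesday, 16 October 2019.
The last day of the improvement period: 81 calendar days after 16 October 2019 is 5 January 2020.
The date termination becomes effective: 5 January 2020 + 15 days = 20 January 2020. 20 January 2020 is a Monday and is not a listed holiday, so no roll-forward applies.

20 January 2020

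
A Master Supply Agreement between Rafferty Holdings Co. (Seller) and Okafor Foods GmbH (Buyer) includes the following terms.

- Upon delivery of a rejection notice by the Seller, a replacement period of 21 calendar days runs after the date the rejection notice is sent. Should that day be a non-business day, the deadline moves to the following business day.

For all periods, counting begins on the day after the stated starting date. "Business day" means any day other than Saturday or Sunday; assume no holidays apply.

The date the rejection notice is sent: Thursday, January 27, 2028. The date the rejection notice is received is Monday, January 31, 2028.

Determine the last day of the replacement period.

February 17, 2028

Adding 21 calendar days to January 27, 2028 gives February 17, 2028, which is the last day of the replacement period. February 17, 2028 is a Thursday, so no roll-forward applies.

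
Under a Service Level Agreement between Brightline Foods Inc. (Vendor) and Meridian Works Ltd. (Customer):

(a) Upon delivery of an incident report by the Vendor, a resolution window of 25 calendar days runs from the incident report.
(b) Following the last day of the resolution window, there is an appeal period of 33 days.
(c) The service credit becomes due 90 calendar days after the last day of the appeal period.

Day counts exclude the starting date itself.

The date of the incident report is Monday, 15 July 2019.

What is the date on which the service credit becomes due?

10 December 2019

The last day of the resolution window: 25 calendar days after 15 July 2019 is 9 August 2019.
Adding 33 calendar days to 9 August 2019 gives 11 September 2019, which is the last day of the appeal period.
Adding 90 calendar days to 11 September 2019 gives 10 December 2019, which is the date on which the service credit becomes due.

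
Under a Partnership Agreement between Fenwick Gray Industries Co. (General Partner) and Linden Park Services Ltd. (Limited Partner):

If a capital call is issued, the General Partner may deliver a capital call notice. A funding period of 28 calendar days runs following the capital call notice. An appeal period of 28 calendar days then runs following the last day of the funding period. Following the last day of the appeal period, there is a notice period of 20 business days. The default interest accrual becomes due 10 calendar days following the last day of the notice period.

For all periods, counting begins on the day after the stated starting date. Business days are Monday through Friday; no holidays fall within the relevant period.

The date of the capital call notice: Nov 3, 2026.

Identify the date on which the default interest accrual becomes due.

Adding 28 calendar days to Nov 3, 2026 gives Dec 1, 2026, which is the last day of the funding period.
The last day of the appeal period: Dec 1, 2026 + 28 days = Dec 29, 2026.
The last day of the notice period: 20 business days after Tuesday, Dec 29, 2026, skipping weekends — Dec 30, Dec 31, Jan 1, Jan 4, …, Jan 22, Jan 25, Jan 26 — lands on Tuesday, Jan 26, 2027.
The date on which the default interest accrual becomes due: 10 calendar days after Jan 26, 2027 is Feb 5, 2027.

Feb 5, 2027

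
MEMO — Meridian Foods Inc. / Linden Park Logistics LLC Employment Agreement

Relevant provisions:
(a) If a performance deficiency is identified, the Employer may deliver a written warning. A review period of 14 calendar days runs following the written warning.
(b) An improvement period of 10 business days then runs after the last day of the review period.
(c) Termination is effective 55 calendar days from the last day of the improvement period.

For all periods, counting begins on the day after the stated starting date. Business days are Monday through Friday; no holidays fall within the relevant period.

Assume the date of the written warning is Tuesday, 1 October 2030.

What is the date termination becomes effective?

Adding 14 calendar days to 1 October 2030 gives 15 October 2030, which is the last day of the review period.
The last day of the improvement period: counting 10 business days from Tuesday, 15 October 2030 (Oct 16, Oct 17, Oct 18, Oct 21, Oct 22, Oct 23, Oct 24, Oct 25, Oct 28, Oct 29, skipping weekends) reaches Tuesday, 29 October 2030.
The date termination becomes effective: 29 October 2030 + 55 days = 23 December 2030.

23 December 2030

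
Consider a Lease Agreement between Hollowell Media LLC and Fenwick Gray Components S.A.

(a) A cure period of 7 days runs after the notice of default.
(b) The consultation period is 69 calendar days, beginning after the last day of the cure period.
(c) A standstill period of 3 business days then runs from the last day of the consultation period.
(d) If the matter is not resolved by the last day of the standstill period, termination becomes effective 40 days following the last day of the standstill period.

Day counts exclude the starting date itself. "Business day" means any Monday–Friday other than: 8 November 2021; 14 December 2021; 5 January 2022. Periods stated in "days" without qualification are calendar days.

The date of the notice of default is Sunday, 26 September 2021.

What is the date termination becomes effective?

25 January 2022

The last day of the cure period: 7 calendar days after 26 September 2021 is 3 October 2021.
Adding 69 calendar days to 3 October 2021 gives 11 December 2021, which is the last day of the consultation period.
The last day of the standstill period: counting 3 business days from Saturday, 11 December 2021 (Dec 13, Dec 15, Dec 16, skipping weekends and the listed holiday on Dec 14) reaches Thursday, 16 December 2021.
The date termination becomes effective: 40 calendar days after 16 December 2021 is 25 January 2022.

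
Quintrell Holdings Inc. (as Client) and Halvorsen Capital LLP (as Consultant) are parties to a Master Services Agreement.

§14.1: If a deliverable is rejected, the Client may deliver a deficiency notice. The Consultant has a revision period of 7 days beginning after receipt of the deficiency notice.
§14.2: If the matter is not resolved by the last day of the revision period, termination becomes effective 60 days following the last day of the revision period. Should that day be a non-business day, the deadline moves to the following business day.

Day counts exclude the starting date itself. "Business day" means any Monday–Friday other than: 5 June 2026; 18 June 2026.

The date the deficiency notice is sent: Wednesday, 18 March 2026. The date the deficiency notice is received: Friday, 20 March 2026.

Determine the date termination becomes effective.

The last day of the revision period: 7 calendar days after 20 March 2026 is 27 March 2026.
The date termination becomes effective: 60 calendar days after 27 March 2026 is 26 May 2026. 26 May 2026 is a Tuesday and is not a listed holiday, so no roll-forward applies.

26 May 2026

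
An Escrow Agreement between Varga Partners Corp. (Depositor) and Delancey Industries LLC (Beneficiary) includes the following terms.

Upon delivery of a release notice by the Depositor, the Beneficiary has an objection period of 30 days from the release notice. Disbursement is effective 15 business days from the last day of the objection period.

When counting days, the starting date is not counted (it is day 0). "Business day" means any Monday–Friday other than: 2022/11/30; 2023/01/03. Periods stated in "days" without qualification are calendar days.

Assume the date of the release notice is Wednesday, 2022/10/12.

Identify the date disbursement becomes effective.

Adding 30 calendar days to 2022/10/12 gives 2022/11/11, which is the last day of the objection period.
From Friday, 2022/11/11, 15 business days (Nov 14, Nov 15, Nov 16, Nov 17, …, Dec 1, Dec 2, Dec 5, skipping weekends and the listed holiday on Nov 30) brings us to Monday, 2022/12/05, which is the date disbursement becomes effective.

2022/12/05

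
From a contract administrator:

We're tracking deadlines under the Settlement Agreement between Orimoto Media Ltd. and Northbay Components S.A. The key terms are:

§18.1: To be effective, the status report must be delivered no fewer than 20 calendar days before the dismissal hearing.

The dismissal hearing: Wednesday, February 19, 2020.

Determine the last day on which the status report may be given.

Counting back 20 calendar days from February 19, 2020 gives January 30, 2020.

January 30, 2020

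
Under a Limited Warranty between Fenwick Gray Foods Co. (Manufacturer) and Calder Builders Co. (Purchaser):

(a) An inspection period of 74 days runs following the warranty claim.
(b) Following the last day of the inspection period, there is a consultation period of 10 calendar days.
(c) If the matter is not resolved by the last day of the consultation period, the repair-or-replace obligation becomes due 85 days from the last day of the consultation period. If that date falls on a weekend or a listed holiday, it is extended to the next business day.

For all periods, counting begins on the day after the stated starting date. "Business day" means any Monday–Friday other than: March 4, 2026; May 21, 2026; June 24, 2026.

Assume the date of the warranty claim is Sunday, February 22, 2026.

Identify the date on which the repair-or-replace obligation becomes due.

August 10, 2026

The last day of the inspection period: February 22, 2026 + 74 days = May 7, 2026.
The last day of the consultation period: May 7, 2026 + 10 days = May 17, 2026.
Adding 85 calendar days to May 17, 2026 gives August 10, 2026, which is the date on which the repair-or-replace obligation becomes due. August 10, 2026 is a Monday and is not a listed holiday, so no roll-forward applies.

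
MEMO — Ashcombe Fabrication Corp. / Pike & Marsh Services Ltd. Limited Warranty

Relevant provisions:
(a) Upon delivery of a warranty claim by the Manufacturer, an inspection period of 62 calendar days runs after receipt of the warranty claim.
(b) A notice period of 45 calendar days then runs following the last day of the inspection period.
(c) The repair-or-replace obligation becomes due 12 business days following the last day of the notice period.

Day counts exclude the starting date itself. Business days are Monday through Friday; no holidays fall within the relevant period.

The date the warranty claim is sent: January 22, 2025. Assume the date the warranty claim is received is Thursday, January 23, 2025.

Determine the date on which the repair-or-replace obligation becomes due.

May 27, 2025

The last day of the inspection period: January 23, 2025 + 62 days = March 26, 2025.
The last day of the notice period: 45 calendar days after March 26, 2025 is May 10, 2025.
The date on which the repair-or-replace obligation becomes due: 12 business days after Saturday, May 10, 2025, skipping weekends — May 12, May 13, May 14, May 15, …, May 23, May 26, May 27 — lands on Tuesday, May 27, 2025.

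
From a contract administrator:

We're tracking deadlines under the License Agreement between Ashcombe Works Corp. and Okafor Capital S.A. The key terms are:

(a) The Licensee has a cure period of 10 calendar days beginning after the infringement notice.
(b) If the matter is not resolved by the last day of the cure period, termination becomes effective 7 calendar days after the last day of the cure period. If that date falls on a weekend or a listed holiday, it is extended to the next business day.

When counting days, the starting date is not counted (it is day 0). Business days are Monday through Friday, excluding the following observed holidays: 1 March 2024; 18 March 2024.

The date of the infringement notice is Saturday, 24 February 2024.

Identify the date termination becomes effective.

12 March 2024

Adding 10 calendar days to 24 February 2024 gives 5 March 2024, which is the last day of the cure period.
The date termination becomes effective: 5 March 2024 + 7 days = 12 March 2024. 12 March 2024 is a Tuesday and is not a listed holiday, so no roll-forward applies.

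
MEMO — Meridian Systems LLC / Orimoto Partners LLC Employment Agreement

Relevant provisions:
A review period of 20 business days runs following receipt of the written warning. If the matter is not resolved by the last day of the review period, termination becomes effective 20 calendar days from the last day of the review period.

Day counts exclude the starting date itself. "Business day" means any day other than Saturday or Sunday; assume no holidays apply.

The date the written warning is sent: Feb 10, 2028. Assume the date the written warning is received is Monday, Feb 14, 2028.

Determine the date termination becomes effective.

The last day of the review period: 20 business days after Monday, Feb 14, 2028, skipping weekends — Feb 15, Feb 16, Feb 17, Feb 18, …, Mar 9, Mar 10, Mar 13 — lands on Monday, Mar 13, 2028.
The date termination becomes effective: Mar 13, 2028 + 20 days = Apr 2, 2028.

Apr 2, 2028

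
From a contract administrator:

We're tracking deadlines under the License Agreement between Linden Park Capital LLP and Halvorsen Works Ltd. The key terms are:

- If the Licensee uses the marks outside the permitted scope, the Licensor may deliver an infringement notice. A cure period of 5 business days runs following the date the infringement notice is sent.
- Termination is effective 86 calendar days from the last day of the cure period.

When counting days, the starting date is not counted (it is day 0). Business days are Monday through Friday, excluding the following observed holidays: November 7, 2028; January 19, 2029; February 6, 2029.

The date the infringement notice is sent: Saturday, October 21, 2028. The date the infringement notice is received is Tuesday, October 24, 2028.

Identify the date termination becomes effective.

January 21, 2029

From Saturday, October 21, 2028, 5 business days (Oct 23, Oct 24, Oct 25, Oct 26, Oct 27, skipping weekends) brings us to Friday, October 27, 2028, which is the last day of the cure period.
The date termination becomes effective: October 27, 2028 + 86 days = January 21, 2029.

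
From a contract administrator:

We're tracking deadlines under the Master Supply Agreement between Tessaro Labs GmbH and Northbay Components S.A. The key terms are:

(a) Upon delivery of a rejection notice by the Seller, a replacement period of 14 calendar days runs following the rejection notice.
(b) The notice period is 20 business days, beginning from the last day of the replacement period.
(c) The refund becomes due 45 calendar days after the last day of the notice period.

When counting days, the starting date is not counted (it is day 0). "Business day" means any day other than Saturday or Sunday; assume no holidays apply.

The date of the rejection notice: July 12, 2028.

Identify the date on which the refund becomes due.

The last day of the replacement period: July 12, 2028 + 14 days = July 26, 2028.
From Wednesday, July 26, 2028, 20 business days (Jul 27, Jul 28, Jul 31, Aug 1, …, Aug 21, Aug 22, Aug 23, skipping weekends) brings us to Wednesday, August 23, 2028, which is the last day of the notice period.
Adding 45 calendar days to August 23, 2028 gives October 7, 2028, which is the date on which the refund becomes due.

October 7, 2028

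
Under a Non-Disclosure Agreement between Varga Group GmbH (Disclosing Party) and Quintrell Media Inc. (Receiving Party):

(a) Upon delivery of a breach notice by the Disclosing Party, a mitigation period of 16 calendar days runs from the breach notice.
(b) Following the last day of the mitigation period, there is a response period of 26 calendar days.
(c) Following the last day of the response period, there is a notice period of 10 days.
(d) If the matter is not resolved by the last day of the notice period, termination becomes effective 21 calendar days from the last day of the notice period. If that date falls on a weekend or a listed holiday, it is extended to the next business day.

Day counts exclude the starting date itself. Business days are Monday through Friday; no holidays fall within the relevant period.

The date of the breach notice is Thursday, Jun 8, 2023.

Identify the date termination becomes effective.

Aug 21, 2023

The last day of the mitigation period: Jun 8, 2023 + 16 days = Jun 24, 2023.
The last day of the response period: 26 calendar days after Jun 24, 2023 is Jul 20, 2023.
Adding 10 calendar days to Jul 20, 2023 gives Jul 30, 2023, which is the last day of the notice period.
The date termination becomes effective: Jul 30, 2023 + 21 days = Aug 20, 2023. That falls on a Sunday, so it rolls to the next business day, Monday, Aug 21, 2023.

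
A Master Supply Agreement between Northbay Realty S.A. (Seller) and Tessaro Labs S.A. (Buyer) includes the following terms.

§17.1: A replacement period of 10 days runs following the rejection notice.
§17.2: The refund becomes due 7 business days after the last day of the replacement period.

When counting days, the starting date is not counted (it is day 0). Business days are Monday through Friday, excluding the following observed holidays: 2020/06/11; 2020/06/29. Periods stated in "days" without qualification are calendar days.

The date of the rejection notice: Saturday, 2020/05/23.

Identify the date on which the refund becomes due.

2020/06/12

The last day of the replacement period: 2020/05/23 + 10 days = 2020/06/02.
The date on which the refund becomes due: 7 business days after Tuesday, 2020/06/02, skipping weekends and the listed holiday on Jun 11 — Jun 3, Jun 4, Jun 5, Jun 8, Jun 9, Jun 10, Jun 12 — lands on Friday, 2020/06/12.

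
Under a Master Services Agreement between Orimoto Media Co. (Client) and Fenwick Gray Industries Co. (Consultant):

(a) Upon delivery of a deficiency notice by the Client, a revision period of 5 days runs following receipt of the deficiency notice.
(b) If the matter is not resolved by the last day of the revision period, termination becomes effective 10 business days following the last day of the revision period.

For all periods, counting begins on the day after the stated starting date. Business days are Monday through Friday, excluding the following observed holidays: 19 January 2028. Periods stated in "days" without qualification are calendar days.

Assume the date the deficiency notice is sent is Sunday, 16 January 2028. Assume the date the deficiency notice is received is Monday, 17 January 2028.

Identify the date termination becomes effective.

4 February 2028

The last day of the revision period: 17 January 2028 + 5 days = 22 January 2028.
From Saturday, 22 January 2028, 10 business days (Jan 24, Jan 25, Jan 26, Jan 27, Jan 28, Jan 31, Feb 1, Feb 2, Feb 3, Feb 4, skipping weekends) brings us to Friday, 4 February 2028, which is the date termination becomes effective.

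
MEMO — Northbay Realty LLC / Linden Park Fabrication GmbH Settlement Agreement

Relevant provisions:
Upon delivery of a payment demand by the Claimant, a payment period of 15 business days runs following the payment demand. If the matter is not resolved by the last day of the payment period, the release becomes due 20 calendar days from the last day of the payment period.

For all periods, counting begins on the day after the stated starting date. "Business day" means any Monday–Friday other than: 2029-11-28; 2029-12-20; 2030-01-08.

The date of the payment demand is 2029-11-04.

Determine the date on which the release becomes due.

2029-12-13

The last day of the payment period: 15 business days after Sunday, 2029-11-04, skipping weekends — Nov 5, Nov 6, Nov 7, Nov 8, …, Nov 21, Nov 22, Nov 23 — lands on Friday, 2029-11-23.
The date on which the release becomes due: 2029-11-23 + 20 days = 2029-12-13.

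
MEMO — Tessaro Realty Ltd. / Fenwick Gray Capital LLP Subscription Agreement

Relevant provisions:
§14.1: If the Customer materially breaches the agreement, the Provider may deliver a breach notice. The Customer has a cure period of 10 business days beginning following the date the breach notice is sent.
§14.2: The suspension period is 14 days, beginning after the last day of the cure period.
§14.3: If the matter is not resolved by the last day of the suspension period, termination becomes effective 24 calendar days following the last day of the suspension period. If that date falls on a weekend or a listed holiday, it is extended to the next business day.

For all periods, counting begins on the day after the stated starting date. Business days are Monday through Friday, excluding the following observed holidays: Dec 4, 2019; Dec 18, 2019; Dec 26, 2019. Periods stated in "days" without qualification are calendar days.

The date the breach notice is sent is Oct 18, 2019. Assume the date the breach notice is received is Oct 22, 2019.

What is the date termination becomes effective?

Dec 9, 2019

The last day of the cure period: 10 business days after Friday, Oct 18, 2019, skipping weekends — Oct 21, Oct 22, Oct 23, Oct 24, Oct 25, Oct 28, Oct 29, Oct 30, Oct 31, Nov 1 — lands on Friday, Nov 1, 2019.
The last day of the suspension period: 14 calendar days after Nov 1, 2019 is Nov 15, 2019.
Adding 24 calendar days to Nov 15, 2019 gives Dec 9, 2019, which is the date termination becomes effective. Dec 9, 2019 is a Monday and is not a listed holiday, so no roll-forward applies.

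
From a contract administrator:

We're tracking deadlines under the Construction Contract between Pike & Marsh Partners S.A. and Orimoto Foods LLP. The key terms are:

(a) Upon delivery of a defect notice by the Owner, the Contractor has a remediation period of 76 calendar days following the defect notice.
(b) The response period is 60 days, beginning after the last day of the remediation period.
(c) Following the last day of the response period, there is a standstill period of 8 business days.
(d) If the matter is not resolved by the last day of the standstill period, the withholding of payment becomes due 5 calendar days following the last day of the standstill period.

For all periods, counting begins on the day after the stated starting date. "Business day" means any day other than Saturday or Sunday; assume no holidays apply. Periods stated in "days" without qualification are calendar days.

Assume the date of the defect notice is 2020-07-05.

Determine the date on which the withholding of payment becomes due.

Adding 76 calendar days to 2020-07-05 gives 2020-09-19, which is the last day of the remediation period.
The last day of the response period: 60 calendar days after 2020-09-19 is 2020-11-18.
From Wednesday, 2020-11-18, 8 business days (Nov 19, Nov 20, Nov 23, Nov 24, Nov 25, Nov 26, Nov 27, Nov 30, skipping weekends) brings us to Monday, 2020-11-30, which is the last day of the standstill period.
Adding 5 calendar days to 2020-11-30 gives 2020-12-05, which is the date on which the withholding of payment becomes due.

2020-12-05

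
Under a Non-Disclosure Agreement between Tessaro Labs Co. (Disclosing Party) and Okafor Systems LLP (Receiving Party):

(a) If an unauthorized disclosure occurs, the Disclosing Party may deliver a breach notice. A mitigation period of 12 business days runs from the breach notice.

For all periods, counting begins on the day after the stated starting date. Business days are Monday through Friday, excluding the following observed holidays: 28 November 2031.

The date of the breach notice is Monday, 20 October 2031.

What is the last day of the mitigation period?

The last day of the mitigation period: 12 business days after Monday, 20 October 2031, skipping weekends — Oct 21, Oct 22, Oct 23, Oct 24, …, Nov 3, Nov 4, Nov 5 — lands on Wednesday, 5 November 2031.

5 November 2031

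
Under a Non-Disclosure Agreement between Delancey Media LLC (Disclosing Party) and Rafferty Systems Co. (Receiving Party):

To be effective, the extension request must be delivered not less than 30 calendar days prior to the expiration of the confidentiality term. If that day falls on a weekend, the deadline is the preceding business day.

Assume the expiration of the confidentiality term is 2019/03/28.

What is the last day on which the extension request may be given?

Counting back 30 calendar days from 2019/03/28 gives 2019/02/26. That is a Tuesday, so no adjustment is needed.

2019/02/26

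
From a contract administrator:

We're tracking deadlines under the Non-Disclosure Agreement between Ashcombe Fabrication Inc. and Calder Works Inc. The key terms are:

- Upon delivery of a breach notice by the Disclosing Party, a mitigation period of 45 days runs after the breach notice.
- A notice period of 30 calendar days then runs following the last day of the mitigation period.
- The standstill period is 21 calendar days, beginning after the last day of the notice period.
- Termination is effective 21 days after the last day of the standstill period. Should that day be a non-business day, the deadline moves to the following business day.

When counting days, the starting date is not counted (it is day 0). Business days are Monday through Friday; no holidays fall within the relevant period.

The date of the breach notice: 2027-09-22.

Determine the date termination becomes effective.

Adding 45 calendar days to 2027-09-22 gives 2027-11-06, which is the last day of the mitigation period.
The last day of the notice period: 2027-11-06 + 30 days = 2027-12-06.
Adding 21 calendar days to 2027-12-06 gives 2027-12-27, which is the last day of the standstill period.
The date termination becomes effective: 2027-12-27 + 21 days = 2028-01-17. 2028-01-17 is a Monday, so no roll-forward applies.

2028-01-17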